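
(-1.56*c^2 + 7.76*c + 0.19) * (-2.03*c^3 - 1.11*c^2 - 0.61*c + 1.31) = 3.1668*c^5 - 14.0212*c^4 - 8.0477*c^3 - 6.9881*c^2 + 10.0497*c + 0.2489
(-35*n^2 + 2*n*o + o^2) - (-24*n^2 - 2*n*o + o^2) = -11*n^2 + 4*n*o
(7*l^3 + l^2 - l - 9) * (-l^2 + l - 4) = -7*l^5 + 6*l^4 - 26*l^3 + 4*l^2 - 5*l + 36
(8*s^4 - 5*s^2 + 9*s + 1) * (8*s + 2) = 64*s^5 + 16*s^4 - 40*s^3 + 62*s^2 + 26*s + 2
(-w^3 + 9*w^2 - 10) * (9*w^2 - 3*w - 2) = -9*w^5 + 84*w^4 - 25*w^3 - 108*w^2 + 30*w + 20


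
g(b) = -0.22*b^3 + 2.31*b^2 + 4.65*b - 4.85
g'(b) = -0.66*b^2 + 4.62*b + 4.65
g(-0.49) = -6.55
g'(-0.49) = 2.23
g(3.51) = 30.42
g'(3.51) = 12.73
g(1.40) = 5.58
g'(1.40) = 9.82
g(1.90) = 10.82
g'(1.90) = 11.05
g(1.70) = 8.65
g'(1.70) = 10.60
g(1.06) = 2.41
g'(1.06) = 8.81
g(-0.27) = -5.93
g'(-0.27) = 3.35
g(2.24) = 14.68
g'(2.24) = 11.69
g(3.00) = 23.95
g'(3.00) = 12.57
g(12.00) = 3.43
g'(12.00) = -34.95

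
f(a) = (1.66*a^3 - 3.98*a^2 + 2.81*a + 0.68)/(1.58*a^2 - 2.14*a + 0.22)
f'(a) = (2.14 - 3.16*a)*(1.66*a^3 - 3.98*a^2 + 2.81*a + 0.68)/(1.58*a^2 - 2.14*a + 0.22)^2 + (4.98*a^2 - 7.96*a + 2.81)/(1.58*a^2 - 2.14*a + 0.22) = (2.6228*a^4 - 7.1048*a^3 + 5.173*a^2 - 3.9*a + 2.0734)/(2.4964*a^4 - 6.7624*a^3 + 5.2748*a^2 - 0.9416*a + 0.0484)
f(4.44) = 3.66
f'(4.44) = 1.01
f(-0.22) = -0.19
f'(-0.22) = 5.54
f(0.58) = -2.64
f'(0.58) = 1.93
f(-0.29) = -0.52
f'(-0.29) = 4.04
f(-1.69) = -2.81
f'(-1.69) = 1.14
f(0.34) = -3.82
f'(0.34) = 10.43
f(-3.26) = -4.51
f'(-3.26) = 1.06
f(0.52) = -2.79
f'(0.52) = 2.94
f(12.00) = 11.53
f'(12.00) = 1.05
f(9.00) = 8.39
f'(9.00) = 1.05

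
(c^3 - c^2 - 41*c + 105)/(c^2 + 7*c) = c - 8 + 15/c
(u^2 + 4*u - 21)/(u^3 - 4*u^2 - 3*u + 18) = (u + 7)/(u^2 - u - 6)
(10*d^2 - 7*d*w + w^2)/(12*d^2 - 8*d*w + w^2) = (-5*d + w)/(-6*d + w)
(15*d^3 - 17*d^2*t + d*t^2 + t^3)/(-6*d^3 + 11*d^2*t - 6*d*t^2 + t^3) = (5*d + t)/(-2*d + t)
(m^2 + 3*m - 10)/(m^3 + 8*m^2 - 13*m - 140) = (m - 2)/(m^2 + 3*m - 28)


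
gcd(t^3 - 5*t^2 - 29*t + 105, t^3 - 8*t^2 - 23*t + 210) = t^2 - 2*t - 35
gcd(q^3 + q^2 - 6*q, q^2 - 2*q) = q^2 - 2*q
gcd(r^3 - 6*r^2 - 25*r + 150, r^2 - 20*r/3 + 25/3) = r - 5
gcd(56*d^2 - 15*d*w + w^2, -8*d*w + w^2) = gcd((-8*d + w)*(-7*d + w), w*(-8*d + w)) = -8*d + w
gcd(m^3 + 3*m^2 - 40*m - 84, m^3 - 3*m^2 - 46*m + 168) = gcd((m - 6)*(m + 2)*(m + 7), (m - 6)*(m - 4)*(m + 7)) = m^2 + m - 42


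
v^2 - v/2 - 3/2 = (v - 3/2)*(v + 1)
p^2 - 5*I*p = p*(p - 5*I)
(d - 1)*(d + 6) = d^2 + 5*d - 6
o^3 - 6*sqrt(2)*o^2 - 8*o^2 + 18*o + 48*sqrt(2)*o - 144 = (o - 8)*(o - 3*sqrt(2))^2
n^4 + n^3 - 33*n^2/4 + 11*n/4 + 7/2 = (n - 2)*(n - 1)*(n + 1/2)*(n + 7/2)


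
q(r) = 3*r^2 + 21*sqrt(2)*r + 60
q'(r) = 6*r + 21*sqrt(2)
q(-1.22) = 28.23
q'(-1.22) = 22.38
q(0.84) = 87.06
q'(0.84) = 34.74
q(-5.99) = -10.25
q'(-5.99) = -6.24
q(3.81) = 216.70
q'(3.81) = 52.56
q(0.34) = 70.44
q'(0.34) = 31.74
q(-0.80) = 38.16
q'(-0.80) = 24.90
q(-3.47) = -6.93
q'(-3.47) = 8.88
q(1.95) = 129.32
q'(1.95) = 41.40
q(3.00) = 176.10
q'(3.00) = 47.70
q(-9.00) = 35.71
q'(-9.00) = -24.30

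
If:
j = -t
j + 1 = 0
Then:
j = -1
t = 1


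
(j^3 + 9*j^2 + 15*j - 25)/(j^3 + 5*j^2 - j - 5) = (j + 5)/(j + 1)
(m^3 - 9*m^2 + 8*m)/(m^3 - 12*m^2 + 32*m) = (m - 1)/(m - 4)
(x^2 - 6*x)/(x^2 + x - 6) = x*(x - 6)/(x^2 + x - 6)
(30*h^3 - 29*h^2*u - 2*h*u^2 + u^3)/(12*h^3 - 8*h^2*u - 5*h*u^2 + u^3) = (5*h + u)/(2*h + u)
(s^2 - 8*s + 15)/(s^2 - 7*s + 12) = (s - 5)/(s - 4)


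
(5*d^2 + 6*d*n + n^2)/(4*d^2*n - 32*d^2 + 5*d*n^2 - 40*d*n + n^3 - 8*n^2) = (5*d + n)/(4*d*n - 32*d + n^2 - 8*n)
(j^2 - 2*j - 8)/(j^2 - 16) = (j + 2)/(j + 4)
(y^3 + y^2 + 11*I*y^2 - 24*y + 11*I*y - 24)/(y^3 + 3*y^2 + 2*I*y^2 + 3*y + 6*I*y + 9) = (y^2 + y*(1 + 8*I) + 8*I)/(y^2 + y*(3 - I) - 3*I)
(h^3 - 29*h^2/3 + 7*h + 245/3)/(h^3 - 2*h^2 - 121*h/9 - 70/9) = 3*(h - 7)/(3*h + 2)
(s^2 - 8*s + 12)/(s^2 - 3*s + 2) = (s - 6)/(s - 1)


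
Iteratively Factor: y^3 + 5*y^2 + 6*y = (y + 2)*(y^2 + 3*y) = (y + 2)*(y + 3)*(y)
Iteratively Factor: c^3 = (c)*(c^2) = c^2*(c)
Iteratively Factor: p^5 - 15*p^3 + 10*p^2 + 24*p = (p)*(p^4 - 15*p^2 + 10*p + 24) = p*(p - 2)*(p^3 + 2*p^2 - 11*p - 12) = p*(p - 2)*(p + 1)*(p^2 + p - 12) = p*(p - 2)*(p + 1)*(p + 4)*(p - 3)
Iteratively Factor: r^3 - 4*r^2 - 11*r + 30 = (r - 2)*(r^2 - 2*r - 15) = (r - 2)*(r + 3)*(r - 5)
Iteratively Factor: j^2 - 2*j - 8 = (j - 4)*(j + 2)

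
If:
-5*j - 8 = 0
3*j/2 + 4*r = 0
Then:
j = -8/5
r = 3/5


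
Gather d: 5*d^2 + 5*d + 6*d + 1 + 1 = 5*d^2 + 11*d + 2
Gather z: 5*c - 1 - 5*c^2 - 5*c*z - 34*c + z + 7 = -5*c^2 - 29*c + z*(1 - 5*c) + 6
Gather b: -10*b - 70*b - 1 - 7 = -80*b - 8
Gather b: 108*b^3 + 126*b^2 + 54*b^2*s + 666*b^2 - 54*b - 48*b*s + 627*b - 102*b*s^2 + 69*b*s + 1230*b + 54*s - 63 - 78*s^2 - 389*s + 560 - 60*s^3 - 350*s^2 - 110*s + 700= 108*b^3 + b^2*(54*s + 792) + b*(-102*s^2 + 21*s + 1803) - 60*s^3 - 428*s^2 - 445*s + 1197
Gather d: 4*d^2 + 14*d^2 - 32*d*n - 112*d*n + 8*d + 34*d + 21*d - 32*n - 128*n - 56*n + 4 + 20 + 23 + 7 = 18*d^2 + d*(63 - 144*n) - 216*n + 54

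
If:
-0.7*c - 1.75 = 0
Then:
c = -2.50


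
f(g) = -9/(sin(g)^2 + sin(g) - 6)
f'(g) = -9*(-2*sin(g)*cos(g) - cos(g))/(sin(g)^2 + sin(g) - 6)^2 = 9*(2*sin(g) + 1)*cos(g)/(sin(g)^2 + sin(g) - 6)^2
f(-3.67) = 1.72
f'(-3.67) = -0.57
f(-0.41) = 1.44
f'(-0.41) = 0.04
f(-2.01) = 1.48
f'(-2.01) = 0.08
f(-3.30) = 1.55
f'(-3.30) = -0.35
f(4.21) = 1.47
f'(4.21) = 0.09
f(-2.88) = 1.45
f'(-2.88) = -0.11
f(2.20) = 1.98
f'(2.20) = -0.67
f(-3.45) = 1.61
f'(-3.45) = -0.44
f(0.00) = 1.50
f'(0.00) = 0.25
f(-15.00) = 1.45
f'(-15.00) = 0.05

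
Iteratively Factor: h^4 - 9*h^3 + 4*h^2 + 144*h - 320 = (h - 4)*(h^3 - 5*h^2 - 16*h + 80) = (h - 4)*(h + 4)*(h^2 - 9*h + 20) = (h - 4)^2*(h + 4)*(h - 5)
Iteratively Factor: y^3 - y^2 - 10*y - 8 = (y - 4)*(y^2 + 3*y + 2) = (y - 4)*(y + 2)*(y + 1)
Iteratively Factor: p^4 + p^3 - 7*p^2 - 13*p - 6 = (p - 3)*(p^3 + 4*p^2 + 5*p + 2) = (p - 3)*(p + 1)*(p^2 + 3*p + 2) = (p - 3)*(p + 1)^2*(p + 2)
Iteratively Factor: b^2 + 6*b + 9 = (b + 3)*(b + 3)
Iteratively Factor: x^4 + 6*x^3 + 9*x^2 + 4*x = (x + 4)*(x^3 + 2*x^2 + x) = x*(x + 4)*(x^2 + 2*x + 1) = x*(x + 1)*(x + 4)*(x + 1)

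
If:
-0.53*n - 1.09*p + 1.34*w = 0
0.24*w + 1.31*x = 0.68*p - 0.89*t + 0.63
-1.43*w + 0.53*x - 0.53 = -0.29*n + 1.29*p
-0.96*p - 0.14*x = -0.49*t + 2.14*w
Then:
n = 1.39569660557354 - 2.21836781761755*x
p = 0.465258186063384*x - 0.372838121387858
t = 0.355921304810912 - 0.981881515958639*x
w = 0.248750484060603 - 0.498957851140459*x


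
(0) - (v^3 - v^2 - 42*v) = -v^3 + v^2 + 42*v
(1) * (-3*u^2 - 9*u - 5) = -3*u^2 - 9*u - 5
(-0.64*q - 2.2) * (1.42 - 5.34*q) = 3.4176*q^2 + 10.8392*q - 3.124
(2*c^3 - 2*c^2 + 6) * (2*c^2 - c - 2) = 4*c^5 - 6*c^4 - 2*c^3 + 16*c^2 - 6*c - 12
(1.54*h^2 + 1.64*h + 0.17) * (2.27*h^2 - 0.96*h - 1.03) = 3.4958*h^4 + 2.2444*h^3 - 2.7747*h^2 - 1.8524*h - 0.1751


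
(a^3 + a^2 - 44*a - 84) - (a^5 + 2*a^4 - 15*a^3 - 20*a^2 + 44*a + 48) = -a^5 - 2*a^4 + 16*a^3 + 21*a^2 - 88*a - 132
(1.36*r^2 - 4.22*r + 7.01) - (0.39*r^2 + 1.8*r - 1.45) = 0.97*r^2 - 6.02*r + 8.46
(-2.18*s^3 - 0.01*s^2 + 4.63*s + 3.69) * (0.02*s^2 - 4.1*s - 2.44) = -0.0436*s^5 + 8.9378*s^4 + 5.4528*s^3 - 18.8848*s^2 - 26.4262*s - 9.0036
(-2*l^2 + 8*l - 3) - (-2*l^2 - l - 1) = 9*l - 2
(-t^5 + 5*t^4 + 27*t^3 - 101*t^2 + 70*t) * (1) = -t^5 + 5*t^4 + 27*t^3 - 101*t^2 + 70*t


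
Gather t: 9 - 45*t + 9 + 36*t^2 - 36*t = 36*t^2 - 81*t + 18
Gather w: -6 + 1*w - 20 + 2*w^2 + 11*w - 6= 2*w^2 + 12*w - 32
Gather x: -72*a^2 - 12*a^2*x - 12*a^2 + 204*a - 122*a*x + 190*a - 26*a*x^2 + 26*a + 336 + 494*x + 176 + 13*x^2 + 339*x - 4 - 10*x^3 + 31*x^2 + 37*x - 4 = -84*a^2 + 420*a - 10*x^3 + x^2*(44 - 26*a) + x*(-12*a^2 - 122*a + 870) + 504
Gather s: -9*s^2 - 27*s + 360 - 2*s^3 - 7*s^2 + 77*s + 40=-2*s^3 - 16*s^2 + 50*s + 400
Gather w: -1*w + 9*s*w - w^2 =-w^2 + w*(9*s - 1)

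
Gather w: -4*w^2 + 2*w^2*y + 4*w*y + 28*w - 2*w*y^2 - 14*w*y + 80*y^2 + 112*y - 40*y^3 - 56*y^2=w^2*(2*y - 4) + w*(-2*y^2 - 10*y + 28) - 40*y^3 + 24*y^2 + 112*y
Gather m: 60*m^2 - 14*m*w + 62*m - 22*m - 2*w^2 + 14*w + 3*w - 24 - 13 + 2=60*m^2 + m*(40 - 14*w) - 2*w^2 + 17*w - 35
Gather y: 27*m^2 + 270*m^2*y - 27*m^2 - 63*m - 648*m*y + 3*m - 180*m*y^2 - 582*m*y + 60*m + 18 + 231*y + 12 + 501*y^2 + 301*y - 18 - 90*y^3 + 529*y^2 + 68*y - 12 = -90*y^3 + y^2*(1030 - 180*m) + y*(270*m^2 - 1230*m + 600)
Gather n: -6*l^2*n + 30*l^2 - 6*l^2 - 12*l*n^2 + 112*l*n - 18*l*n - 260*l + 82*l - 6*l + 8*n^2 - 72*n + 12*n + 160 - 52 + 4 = 24*l^2 - 184*l + n^2*(8 - 12*l) + n*(-6*l^2 + 94*l - 60) + 112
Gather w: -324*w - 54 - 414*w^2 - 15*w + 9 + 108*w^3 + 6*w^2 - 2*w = 108*w^3 - 408*w^2 - 341*w - 45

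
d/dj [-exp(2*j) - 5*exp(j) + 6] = (-2*exp(j) - 5)*exp(j)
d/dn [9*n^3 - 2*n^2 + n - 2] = 27*n^2 - 4*n + 1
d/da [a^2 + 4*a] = 2*a + 4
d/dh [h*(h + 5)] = 2*h + 5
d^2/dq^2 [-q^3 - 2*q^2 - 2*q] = -6*q - 4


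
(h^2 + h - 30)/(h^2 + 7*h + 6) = (h - 5)/(h + 1)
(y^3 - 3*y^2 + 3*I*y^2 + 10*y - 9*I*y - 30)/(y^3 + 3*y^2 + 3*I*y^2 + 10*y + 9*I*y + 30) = (y - 3)/(y + 3)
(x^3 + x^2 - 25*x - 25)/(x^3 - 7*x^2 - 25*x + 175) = (x + 1)/(x - 7)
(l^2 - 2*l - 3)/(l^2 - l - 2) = (l - 3)/(l - 2)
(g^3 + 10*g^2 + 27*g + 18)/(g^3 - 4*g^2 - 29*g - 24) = (g + 6)/(g - 8)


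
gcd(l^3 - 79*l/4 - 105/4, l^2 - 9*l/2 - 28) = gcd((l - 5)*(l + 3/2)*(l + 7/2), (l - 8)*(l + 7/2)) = l + 7/2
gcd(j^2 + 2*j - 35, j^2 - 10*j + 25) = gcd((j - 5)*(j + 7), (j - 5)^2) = j - 5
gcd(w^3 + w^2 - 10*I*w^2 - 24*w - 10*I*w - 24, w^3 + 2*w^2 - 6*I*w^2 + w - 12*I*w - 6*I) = w^2 + w*(1 - 6*I) - 6*I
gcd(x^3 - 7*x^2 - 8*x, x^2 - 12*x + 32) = x - 8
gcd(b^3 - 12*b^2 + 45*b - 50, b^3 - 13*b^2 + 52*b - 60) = b^2 - 7*b + 10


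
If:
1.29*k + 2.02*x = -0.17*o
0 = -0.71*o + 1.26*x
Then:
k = -1.79975979910471*x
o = 1.77464788732394*x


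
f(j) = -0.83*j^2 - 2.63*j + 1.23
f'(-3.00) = 2.35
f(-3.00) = 1.65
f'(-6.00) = 7.33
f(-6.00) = -12.87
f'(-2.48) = 1.49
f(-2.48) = 2.65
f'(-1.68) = 0.16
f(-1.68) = 3.31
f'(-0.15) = -2.38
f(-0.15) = 1.61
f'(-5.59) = 6.65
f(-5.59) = -10.00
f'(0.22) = -3.00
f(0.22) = 0.61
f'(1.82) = -5.65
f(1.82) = -6.31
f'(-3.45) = 3.10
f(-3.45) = 0.42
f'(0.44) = -3.36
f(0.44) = -0.09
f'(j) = -1.66*j - 2.63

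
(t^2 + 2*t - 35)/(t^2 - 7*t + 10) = (t + 7)/(t - 2)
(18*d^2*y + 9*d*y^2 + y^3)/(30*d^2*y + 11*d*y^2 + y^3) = (3*d + y)/(5*d + y)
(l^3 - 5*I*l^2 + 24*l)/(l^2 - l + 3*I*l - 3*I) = l*(l - 8*I)/(l - 1)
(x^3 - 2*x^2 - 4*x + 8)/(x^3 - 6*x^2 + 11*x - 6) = (x^2 - 4)/(x^2 - 4*x + 3)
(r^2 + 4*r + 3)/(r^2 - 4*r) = (r^2 + 4*r + 3)/(r*(r - 4))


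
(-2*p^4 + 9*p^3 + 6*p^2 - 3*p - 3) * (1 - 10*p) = 20*p^5 - 92*p^4 - 51*p^3 + 36*p^2 + 27*p - 3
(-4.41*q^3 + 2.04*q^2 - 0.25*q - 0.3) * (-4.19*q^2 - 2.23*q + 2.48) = 18.4779*q^5 + 1.2867*q^4 - 14.4385*q^3 + 6.8737*q^2 + 0.0489999999999999*q - 0.744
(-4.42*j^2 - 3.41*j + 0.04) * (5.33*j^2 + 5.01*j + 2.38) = -23.5586*j^4 - 40.3195*j^3 - 27.3905*j^2 - 7.9154*j + 0.0952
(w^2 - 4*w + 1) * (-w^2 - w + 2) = -w^4 + 3*w^3 + 5*w^2 - 9*w + 2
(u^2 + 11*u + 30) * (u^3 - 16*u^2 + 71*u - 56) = u^5 - 5*u^4 - 75*u^3 + 245*u^2 + 1514*u - 1680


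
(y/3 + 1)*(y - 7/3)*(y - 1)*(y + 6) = y^4/3 + 17*y^3/9 - 29*y^2/9 - 13*y + 14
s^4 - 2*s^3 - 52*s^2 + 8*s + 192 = (s - 8)*(s - 2)*(s + 2)*(s + 6)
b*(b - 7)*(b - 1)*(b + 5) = b^4 - 3*b^3 - 33*b^2 + 35*b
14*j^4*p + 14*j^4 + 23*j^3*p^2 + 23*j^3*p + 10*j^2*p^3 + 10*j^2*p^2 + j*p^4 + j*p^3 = (j + p)*(2*j + p)*(7*j + p)*(j*p + j)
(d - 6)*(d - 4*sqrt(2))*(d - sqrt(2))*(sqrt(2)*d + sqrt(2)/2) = sqrt(2)*d^4 - 10*d^3 - 11*sqrt(2)*d^3/2 + 5*sqrt(2)*d^2 + 55*d^2 - 44*sqrt(2)*d + 30*d - 24*sqrt(2)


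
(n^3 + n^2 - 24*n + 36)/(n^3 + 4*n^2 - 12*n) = (n - 3)/n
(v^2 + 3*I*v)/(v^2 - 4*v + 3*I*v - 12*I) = v/(v - 4)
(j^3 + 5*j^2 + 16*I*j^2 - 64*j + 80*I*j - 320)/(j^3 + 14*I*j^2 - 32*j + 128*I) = (j + 5)/(j - 2*I)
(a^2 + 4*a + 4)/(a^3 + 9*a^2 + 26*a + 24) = (a + 2)/(a^2 + 7*a + 12)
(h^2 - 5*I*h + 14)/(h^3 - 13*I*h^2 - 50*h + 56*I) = (h + 2*I)/(h^2 - 6*I*h - 8)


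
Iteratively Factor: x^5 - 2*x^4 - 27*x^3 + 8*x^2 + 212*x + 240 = (x - 5)*(x^4 + 3*x^3 - 12*x^2 - 52*x - 48) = (x - 5)*(x + 2)*(x^3 + x^2 - 14*x - 24) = (x - 5)*(x + 2)*(x + 3)*(x^2 - 2*x - 8) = (x - 5)*(x - 4)*(x + 2)*(x + 3)*(x + 2)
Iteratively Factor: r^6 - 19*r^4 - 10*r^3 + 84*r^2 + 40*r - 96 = (r + 2)*(r^5 - 2*r^4 - 15*r^3 + 20*r^2 + 44*r - 48) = (r - 4)*(r + 2)*(r^4 + 2*r^3 - 7*r^2 - 8*r + 12) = (r - 4)*(r + 2)^2*(r^3 - 7*r + 6) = (r - 4)*(r + 2)^2*(r + 3)*(r^2 - 3*r + 2) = (r - 4)*(r - 1)*(r + 2)^2*(r + 3)*(r - 2)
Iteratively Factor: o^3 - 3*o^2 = (o)*(o^2 - 3*o) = o^2*(o - 3)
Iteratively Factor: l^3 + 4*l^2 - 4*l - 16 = (l + 4)*(l^2 - 4) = (l - 2)*(l + 4)*(l + 2)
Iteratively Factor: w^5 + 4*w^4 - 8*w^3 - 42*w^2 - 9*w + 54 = (w - 3)*(w^4 + 7*w^3 + 13*w^2 - 3*w - 18) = (w - 3)*(w - 1)*(w^3 + 8*w^2 + 21*w + 18) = (w - 3)*(w - 1)*(w + 3)*(w^2 + 5*w + 6) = (w - 3)*(w - 1)*(w + 3)^2*(w + 2)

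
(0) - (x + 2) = -x - 2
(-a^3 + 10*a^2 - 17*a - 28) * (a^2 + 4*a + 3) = -a^5 + 6*a^4 + 20*a^3 - 66*a^2 - 163*a - 84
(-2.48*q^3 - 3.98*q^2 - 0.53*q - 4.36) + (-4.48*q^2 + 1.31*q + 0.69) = -2.48*q^3 - 8.46*q^2 + 0.78*q - 3.67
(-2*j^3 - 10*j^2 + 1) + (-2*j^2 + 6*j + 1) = -2*j^3 - 12*j^2 + 6*j + 2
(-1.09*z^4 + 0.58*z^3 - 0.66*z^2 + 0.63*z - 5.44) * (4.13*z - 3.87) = -4.5017*z^5 + 6.6137*z^4 - 4.9704*z^3 + 5.1561*z^2 - 24.9053*z + 21.0528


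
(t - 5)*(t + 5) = t^2 - 25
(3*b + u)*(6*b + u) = 18*b^2 + 9*b*u + u^2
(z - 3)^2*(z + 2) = z^3 - 4*z^2 - 3*z + 18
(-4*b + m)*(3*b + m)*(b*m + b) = -12*b^3*m - 12*b^3 - b^2*m^2 - b^2*m + b*m^3 + b*m^2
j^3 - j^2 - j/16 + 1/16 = (j - 1)*(j - 1/4)*(j + 1/4)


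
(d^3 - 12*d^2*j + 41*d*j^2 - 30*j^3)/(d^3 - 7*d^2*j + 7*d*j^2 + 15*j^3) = (d^2 - 7*d*j + 6*j^2)/(d^2 - 2*d*j - 3*j^2)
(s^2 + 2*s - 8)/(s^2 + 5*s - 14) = (s + 4)/(s + 7)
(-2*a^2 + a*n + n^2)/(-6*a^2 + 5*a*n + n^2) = (2*a + n)/(6*a + n)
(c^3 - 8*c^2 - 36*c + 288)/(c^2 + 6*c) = c - 14 + 48/c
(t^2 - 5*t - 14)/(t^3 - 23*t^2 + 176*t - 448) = (t + 2)/(t^2 - 16*t + 64)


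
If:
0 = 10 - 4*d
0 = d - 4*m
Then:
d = 5/2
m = 5/8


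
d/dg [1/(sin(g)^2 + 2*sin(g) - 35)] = -2*(sin(g) + 1)*cos(g)/(sin(g)^2 + 2*sin(g) - 35)^2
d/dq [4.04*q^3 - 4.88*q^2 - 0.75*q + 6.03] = 12.12*q^2 - 9.76*q - 0.75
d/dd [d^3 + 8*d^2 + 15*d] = 3*d^2 + 16*d + 15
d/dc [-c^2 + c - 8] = 1 - 2*c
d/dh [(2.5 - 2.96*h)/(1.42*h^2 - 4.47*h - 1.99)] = (4.2032*h^2 - 7.1*h + 17.0654)/(2.0164*h^4 - 12.6948*h^3 + 14.3293*h^2 + 17.7906*h + 3.9601)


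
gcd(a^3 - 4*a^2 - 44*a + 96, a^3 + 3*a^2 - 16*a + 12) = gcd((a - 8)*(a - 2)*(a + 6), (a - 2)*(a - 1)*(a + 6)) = a^2 + 4*a - 12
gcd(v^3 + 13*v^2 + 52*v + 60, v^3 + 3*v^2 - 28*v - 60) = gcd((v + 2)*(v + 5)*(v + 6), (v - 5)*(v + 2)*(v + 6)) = v^2 + 8*v + 12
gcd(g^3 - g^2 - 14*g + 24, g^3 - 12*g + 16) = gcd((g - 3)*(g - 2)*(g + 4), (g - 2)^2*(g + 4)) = g^2 + 2*g - 8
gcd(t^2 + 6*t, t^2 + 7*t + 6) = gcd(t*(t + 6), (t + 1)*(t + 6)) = t + 6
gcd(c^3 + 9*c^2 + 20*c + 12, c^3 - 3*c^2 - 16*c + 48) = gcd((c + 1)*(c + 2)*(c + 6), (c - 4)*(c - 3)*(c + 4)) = 1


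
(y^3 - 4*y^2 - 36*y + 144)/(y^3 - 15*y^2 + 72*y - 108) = (y^2 + 2*y - 24)/(y^2 - 9*y + 18)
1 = 1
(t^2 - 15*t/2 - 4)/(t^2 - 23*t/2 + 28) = (2*t + 1)/(2*t - 7)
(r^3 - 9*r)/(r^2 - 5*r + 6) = r*(r + 3)/(r - 2)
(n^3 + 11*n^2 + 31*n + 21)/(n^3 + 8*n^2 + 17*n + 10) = (n^2 + 10*n + 21)/(n^2 + 7*n + 10)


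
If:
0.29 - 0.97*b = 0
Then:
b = 0.30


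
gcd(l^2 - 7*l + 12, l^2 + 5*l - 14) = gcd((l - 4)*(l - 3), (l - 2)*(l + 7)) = 1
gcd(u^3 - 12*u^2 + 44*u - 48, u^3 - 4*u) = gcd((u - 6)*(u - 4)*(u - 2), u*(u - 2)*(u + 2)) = u - 2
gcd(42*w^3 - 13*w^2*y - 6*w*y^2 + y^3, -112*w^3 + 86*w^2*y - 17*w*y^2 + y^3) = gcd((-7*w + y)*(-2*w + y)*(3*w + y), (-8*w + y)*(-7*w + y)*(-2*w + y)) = 14*w^2 - 9*w*y + y^2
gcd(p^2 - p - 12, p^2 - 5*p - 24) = p + 3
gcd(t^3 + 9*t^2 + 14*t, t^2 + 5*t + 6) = t + 2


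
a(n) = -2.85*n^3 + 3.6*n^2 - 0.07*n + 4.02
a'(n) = -8.55*n^2 + 7.2*n - 0.07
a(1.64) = 1.02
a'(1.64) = -11.26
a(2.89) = -34.91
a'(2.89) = -50.67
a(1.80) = -1.06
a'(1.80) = -14.81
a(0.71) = 4.77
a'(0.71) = 0.73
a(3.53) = -76.73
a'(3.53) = -81.19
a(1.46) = 2.72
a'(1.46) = -7.78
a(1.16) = 4.33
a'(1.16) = -3.22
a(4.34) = -161.45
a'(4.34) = -129.87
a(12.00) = -4403.22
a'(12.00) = -1144.87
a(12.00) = -4403.22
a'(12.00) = -1144.87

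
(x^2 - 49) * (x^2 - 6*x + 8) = x^4 - 6*x^3 - 41*x^2 + 294*x - 392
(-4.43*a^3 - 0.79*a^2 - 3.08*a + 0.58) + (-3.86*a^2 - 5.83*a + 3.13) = -4.43*a^3 - 4.65*a^2 - 8.91*a + 3.71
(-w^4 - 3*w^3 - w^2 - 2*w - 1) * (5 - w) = w^5 - 2*w^4 - 14*w^3 - 3*w^2 - 9*w - 5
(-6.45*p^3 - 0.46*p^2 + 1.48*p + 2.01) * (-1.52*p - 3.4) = 9.804*p^4 + 22.6292*p^3 - 0.6856*p^2 - 8.0872*p - 6.834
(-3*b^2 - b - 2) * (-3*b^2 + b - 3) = 9*b^4 + 14*b^2 + b + 6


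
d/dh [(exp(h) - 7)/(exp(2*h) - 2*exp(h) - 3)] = (2*(1 - exp(h))*(exp(h) - 7) + exp(2*h) - 2*exp(h) - 3)*exp(h)/(-exp(2*h) + 2*exp(h) + 3)^2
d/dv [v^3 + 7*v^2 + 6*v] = 3*v^2 + 14*v + 6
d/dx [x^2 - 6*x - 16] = 2*x - 6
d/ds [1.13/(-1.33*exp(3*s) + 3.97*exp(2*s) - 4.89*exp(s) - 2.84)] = (4.5087*exp(2*s) - 8.9722*exp(s) + 5.5257)*exp(s)/(1.33*exp(3*s) - 3.97*exp(2*s) + 4.89*exp(s) + 2.84)^2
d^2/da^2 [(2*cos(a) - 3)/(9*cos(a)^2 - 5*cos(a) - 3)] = 6*(486*(1 - cos(2*a))^2*cos(a) - 294*(1 - cos(2*a))^2 - 1131*cos(a) - 490*cos(2*a) + 567*cos(3*a) - 108*cos(5*a) + 1182)/(10*cos(a) - 9*cos(2*a) - 3)^3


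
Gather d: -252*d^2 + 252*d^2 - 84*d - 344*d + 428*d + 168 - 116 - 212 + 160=0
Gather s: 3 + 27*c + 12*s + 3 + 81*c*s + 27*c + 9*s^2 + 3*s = 54*c + 9*s^2 + s*(81*c + 15) + 6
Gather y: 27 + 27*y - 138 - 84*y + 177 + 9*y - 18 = 48 - 48*y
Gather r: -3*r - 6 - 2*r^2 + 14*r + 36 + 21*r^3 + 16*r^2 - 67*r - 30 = 21*r^3 + 14*r^2 - 56*r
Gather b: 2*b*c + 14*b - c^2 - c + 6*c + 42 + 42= b*(2*c + 14) - c^2 + 5*c + 84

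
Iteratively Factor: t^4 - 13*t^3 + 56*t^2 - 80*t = (t - 4)*(t^3 - 9*t^2 + 20*t) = (t - 4)^2*(t^2 - 5*t) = t*(t - 4)^2*(t - 5)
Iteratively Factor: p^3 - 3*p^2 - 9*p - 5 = (p + 1)*(p^2 - 4*p - 5) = (p + 1)^2*(p - 5)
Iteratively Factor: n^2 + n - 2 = (n - 1)*(n + 2)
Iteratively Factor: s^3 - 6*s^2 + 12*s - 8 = (s - 2)*(s^2 - 4*s + 4) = (s - 2)^2*(s - 2)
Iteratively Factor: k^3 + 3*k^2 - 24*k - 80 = (k - 5)*(k^2 + 8*k + 16) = (k - 5)*(k + 4)*(k + 4)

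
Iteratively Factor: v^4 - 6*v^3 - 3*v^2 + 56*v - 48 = (v - 4)*(v^3 - 2*v^2 - 11*v + 12) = (v - 4)*(v + 3)*(v^2 - 5*v + 4) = (v - 4)*(v - 1)*(v + 3)*(v - 4)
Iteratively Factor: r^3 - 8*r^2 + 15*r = (r - 3)*(r^2 - 5*r) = (r - 5)*(r - 3)*(r)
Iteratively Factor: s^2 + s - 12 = (s + 4)*(s - 3)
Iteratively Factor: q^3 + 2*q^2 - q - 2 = (q + 1)*(q^2 + q - 2) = (q - 1)*(q + 1)*(q + 2)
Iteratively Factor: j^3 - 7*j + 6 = (j - 1)*(j^2 + j - 6) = (j - 1)*(j + 3)*(j - 2)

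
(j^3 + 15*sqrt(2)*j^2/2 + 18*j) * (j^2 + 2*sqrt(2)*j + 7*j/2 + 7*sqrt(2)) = j^5 + 7*j^4/2 + 19*sqrt(2)*j^4/2 + 133*sqrt(2)*j^3/4 + 48*j^3 + 36*sqrt(2)*j^2 + 168*j^2 + 126*sqrt(2)*j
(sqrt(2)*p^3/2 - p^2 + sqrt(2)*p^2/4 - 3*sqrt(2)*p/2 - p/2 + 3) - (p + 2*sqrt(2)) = sqrt(2)*p^3/2 - p^2 + sqrt(2)*p^2/4 - 3*sqrt(2)*p/2 - 3*p/2 - 2*sqrt(2) + 3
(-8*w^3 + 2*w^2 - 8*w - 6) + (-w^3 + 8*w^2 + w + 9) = -9*w^3 + 10*w^2 - 7*w + 3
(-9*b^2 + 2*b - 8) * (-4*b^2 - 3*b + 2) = 36*b^4 + 19*b^3 + 8*b^2 + 28*b - 16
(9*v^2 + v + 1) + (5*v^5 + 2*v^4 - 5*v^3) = 5*v^5 + 2*v^4 - 5*v^3 + 9*v^2 + v + 1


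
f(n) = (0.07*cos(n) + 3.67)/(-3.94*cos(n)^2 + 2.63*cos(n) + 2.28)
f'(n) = (-7.88*sin(n)*cos(n) + 2.63*sin(n))*(0.07*cos(n) + 3.67)/(-3.94*cos(n)^2 + 2.63*cos(n) + 2.28)^2 - 0.07*sin(n)/(-3.94*cos(n)^2 + 2.63*cos(n) + 2.28) = (-0.2758*cos(n)^2 - 28.9196*cos(n) + 9.4925)*sin(n)/(15.5236*cos(n)^4 - 20.7244*cos(n)^3 - 11.0495*cos(n)^2 + 11.9928*cos(n) + 5.1984)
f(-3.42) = -0.93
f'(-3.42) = 0.67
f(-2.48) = -1.61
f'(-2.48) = -3.91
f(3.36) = -0.89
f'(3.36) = -0.50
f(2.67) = -1.13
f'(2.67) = 1.56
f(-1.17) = 1.37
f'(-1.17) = 0.23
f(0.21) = 3.45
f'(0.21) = -3.38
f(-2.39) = -2.07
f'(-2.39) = -6.84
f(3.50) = -0.99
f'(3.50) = -0.96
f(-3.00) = -0.86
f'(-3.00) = -0.30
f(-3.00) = -0.86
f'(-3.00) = -0.30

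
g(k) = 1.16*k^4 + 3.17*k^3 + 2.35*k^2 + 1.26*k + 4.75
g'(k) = 4.64*k^3 + 9.51*k^2 + 4.7*k + 1.26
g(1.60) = 33.37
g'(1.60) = 52.13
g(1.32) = 21.32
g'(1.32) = 34.71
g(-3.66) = 84.35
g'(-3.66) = -116.04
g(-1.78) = 3.72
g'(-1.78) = -3.14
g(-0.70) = 4.21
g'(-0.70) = 1.04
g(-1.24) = 3.50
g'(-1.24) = 1.21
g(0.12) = 4.94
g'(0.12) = 1.97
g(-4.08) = 144.87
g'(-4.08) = -174.75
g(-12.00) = 18904.03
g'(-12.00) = -6703.62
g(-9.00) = 5483.59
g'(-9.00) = -2653.29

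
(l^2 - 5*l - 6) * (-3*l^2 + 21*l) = -3*l^4 + 36*l^3 - 87*l^2 - 126*l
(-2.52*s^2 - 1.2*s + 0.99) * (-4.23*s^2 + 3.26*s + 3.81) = 10.6596*s^4 - 3.1392*s^3 - 17.7009*s^2 - 1.3446*s + 3.7719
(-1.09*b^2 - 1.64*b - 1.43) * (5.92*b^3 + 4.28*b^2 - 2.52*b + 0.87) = -6.4528*b^5 - 14.374*b^4 - 12.738*b^3 - 2.9359*b^2 + 2.1768*b - 1.2441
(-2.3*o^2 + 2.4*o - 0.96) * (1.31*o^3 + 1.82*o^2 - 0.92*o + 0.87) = -3.013*o^5 - 1.042*o^4 + 5.2264*o^3 - 5.9562*o^2 + 2.9712*o - 0.8352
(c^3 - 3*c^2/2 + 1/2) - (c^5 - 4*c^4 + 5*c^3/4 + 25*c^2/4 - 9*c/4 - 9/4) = -c^5 + 4*c^4 - c^3/4 - 31*c^2/4 + 9*c/4 + 11/4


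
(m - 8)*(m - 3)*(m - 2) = m^3 - 13*m^2 + 46*m - 48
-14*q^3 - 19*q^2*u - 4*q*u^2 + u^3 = (-7*q + u)*(q + u)*(2*q + u)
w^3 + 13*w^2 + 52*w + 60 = (w + 2)*(w + 5)*(w + 6)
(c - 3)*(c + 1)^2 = c^3 - c^2 - 5*c - 3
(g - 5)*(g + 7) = g^2 + 2*g - 35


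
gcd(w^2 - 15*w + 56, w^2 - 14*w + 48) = w - 8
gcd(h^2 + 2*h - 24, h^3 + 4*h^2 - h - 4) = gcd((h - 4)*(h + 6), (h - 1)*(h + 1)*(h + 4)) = 1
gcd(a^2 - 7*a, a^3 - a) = a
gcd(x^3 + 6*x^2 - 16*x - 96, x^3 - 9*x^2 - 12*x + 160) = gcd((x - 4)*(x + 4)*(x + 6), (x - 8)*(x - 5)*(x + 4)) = x + 4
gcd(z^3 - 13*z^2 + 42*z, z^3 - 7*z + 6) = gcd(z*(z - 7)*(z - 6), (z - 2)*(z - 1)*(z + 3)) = 1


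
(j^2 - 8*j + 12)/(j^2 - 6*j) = (j - 2)/j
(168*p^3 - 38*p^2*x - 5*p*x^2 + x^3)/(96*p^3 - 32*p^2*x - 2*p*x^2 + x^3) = (-7*p + x)/(-4*p + x)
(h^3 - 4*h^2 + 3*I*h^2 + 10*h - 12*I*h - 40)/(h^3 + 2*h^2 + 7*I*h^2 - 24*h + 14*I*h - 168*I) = (h^2 + 3*I*h + 10)/(h^2 + h*(6 + 7*I) + 42*I)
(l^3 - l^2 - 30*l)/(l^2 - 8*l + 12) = l*(l + 5)/(l - 2)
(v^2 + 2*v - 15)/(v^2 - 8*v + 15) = (v + 5)/(v - 5)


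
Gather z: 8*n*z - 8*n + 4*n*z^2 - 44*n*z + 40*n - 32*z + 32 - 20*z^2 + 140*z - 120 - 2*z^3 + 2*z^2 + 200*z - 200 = 32*n - 2*z^3 + z^2*(4*n - 18) + z*(308 - 36*n) - 288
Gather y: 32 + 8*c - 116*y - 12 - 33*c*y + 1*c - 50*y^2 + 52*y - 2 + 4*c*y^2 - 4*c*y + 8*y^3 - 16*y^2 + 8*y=9*c + 8*y^3 + y^2*(4*c - 66) + y*(-37*c - 56) + 18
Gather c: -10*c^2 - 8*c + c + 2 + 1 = -10*c^2 - 7*c + 3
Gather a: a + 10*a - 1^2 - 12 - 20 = 11*a - 33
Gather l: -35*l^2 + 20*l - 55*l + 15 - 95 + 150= -35*l^2 - 35*l + 70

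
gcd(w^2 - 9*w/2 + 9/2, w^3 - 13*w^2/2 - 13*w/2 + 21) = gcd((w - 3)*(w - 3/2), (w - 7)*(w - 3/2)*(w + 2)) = w - 3/2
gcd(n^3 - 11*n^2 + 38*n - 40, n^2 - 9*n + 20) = n^2 - 9*n + 20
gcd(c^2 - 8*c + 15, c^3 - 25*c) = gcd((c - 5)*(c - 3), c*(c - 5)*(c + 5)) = c - 5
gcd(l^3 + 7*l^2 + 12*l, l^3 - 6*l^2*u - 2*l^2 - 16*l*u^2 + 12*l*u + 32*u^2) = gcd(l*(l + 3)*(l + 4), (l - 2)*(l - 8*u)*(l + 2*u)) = 1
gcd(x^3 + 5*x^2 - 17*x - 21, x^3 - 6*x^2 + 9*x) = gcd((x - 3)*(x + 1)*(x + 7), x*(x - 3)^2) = x - 3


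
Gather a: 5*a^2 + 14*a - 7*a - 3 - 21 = 5*a^2 + 7*a - 24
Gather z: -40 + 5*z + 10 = 5*z - 30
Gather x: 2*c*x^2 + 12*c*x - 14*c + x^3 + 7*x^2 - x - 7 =-14*c + x^3 + x^2*(2*c + 7) + x*(12*c - 1) - 7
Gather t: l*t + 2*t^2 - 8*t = 2*t^2 + t*(l - 8)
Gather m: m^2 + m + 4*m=m^2 + 5*m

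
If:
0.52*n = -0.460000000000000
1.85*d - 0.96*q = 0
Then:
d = 0.518918918918919*q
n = -0.88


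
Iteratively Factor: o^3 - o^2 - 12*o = (o + 3)*(o^2 - 4*o) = (o - 4)*(o + 3)*(o)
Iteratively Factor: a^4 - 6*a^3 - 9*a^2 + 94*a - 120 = (a - 2)*(a^3 - 4*a^2 - 17*a + 60) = (a - 2)*(a + 4)*(a^2 - 8*a + 15) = (a - 5)*(a - 2)*(a + 4)*(a - 3)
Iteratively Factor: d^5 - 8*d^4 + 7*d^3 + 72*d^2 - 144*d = (d)*(d^4 - 8*d^3 + 7*d^2 + 72*d - 144) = d*(d - 4)*(d^3 - 4*d^2 - 9*d + 36) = d*(d - 4)*(d + 3)*(d^2 - 7*d + 12) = d*(d - 4)^2*(d + 3)*(d - 3)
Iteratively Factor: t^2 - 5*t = (t - 5)*(t)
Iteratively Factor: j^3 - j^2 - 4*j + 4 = (j + 2)*(j^2 - 3*j + 2) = (j - 1)*(j + 2)*(j - 2)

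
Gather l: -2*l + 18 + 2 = 20 - 2*l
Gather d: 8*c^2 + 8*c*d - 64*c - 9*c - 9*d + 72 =8*c^2 - 73*c + d*(8*c - 9) + 72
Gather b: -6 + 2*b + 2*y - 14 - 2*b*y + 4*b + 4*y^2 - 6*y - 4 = b*(6 - 2*y) + 4*y^2 - 4*y - 24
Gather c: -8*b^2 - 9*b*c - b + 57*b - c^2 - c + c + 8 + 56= -8*b^2 - 9*b*c + 56*b - c^2 + 64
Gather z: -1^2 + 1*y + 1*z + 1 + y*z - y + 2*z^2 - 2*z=2*z^2 + z*(y - 1)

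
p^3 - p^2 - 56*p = p*(p - 8)*(p + 7)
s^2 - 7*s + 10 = (s - 5)*(s - 2)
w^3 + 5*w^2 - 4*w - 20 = (w - 2)*(w + 2)*(w + 5)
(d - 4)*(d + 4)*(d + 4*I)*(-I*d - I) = -I*d^4 + 4*d^3 - I*d^3 + 4*d^2 + 16*I*d^2 - 64*d + 16*I*d - 64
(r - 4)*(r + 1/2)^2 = r^3 - 3*r^2 - 15*r/4 - 1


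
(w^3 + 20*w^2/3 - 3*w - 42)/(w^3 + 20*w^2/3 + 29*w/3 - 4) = (3*w^2 + 11*w - 42)/(3*w^2 + 11*w - 4)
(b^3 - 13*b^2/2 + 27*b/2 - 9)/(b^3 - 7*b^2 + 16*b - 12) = (b - 3/2)/(b - 2)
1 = 1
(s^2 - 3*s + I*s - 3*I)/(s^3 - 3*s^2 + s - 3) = 1/(s - I)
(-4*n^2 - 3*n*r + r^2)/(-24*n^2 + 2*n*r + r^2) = (n + r)/(6*n + r)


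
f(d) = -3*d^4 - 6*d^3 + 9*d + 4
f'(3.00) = -477.00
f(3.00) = -374.00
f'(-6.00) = 1953.00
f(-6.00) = -2642.00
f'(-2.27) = 56.61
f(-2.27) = -25.90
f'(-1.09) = 3.15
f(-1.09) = -2.27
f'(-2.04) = 35.97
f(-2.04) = -15.38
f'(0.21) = 8.10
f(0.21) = 5.83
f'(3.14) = -539.98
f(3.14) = -445.13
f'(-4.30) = 630.26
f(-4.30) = -583.30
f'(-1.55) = 10.44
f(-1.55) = -4.92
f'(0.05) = 8.95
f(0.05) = 4.45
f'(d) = -12*d^3 - 18*d^2 + 9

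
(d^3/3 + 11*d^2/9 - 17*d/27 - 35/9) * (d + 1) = d^4/3 + 14*d^3/9 + 16*d^2/27 - 122*d/27 - 35/9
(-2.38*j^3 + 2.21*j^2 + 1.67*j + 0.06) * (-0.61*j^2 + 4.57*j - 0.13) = 1.4518*j^5 - 12.2247*j^4 + 9.3904*j^3 + 7.308*j^2 + 0.0571*j - 0.0078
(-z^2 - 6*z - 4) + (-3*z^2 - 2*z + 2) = -4*z^2 - 8*z - 2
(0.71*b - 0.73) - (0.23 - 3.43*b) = 4.14*b - 0.96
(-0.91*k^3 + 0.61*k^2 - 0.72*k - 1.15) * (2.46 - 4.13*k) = 3.7583*k^4 - 4.7579*k^3 + 4.4742*k^2 + 2.9783*k - 2.829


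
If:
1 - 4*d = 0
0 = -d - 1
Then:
No Solution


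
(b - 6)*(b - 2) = b^2 - 8*b + 12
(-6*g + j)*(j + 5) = -6*g*j - 30*g + j^2 + 5*j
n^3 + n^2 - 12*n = n*(n - 3)*(n + 4)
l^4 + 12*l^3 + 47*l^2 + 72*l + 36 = (l + 1)*(l + 2)*(l + 3)*(l + 6)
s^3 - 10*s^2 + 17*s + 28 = (s - 7)*(s - 4)*(s + 1)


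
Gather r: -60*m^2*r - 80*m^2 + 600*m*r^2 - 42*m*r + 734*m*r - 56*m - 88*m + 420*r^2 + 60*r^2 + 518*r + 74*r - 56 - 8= -80*m^2 - 144*m + r^2*(600*m + 480) + r*(-60*m^2 + 692*m + 592) - 64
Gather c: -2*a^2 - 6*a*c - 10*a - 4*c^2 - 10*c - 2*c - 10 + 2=-2*a^2 - 10*a - 4*c^2 + c*(-6*a - 12) - 8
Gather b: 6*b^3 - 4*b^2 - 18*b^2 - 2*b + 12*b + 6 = 6*b^3 - 22*b^2 + 10*b + 6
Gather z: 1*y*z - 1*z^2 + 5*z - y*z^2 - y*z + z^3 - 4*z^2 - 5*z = z^3 + z^2*(-y - 5)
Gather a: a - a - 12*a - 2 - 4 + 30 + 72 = 96 - 12*a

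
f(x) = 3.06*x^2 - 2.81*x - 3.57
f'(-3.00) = -21.17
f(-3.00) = 32.40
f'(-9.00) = -57.89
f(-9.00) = 269.58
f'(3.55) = 18.92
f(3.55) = 25.02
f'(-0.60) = -6.48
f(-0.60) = -0.78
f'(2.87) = 14.75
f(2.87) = 13.57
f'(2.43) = 12.06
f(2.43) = 7.67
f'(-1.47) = -11.81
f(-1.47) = 7.17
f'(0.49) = 0.19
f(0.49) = -4.21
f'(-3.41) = -23.68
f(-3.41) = 41.59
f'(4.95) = 27.48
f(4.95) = 57.50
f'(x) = 6.12*x - 2.81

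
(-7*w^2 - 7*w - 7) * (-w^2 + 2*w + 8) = 7*w^4 - 7*w^3 - 63*w^2 - 70*w - 56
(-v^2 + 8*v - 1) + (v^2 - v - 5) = 7*v - 6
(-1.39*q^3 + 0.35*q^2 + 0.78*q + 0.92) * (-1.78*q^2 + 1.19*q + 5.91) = 2.4742*q^5 - 2.2771*q^4 - 9.1868*q^3 + 1.3591*q^2 + 5.7046*q + 5.4372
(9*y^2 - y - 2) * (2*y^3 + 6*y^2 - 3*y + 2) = 18*y^5 + 52*y^4 - 37*y^3 + 9*y^2 + 4*y - 4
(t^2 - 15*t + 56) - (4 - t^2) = 2*t^2 - 15*t + 52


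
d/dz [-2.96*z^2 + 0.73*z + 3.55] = 0.73 - 5.92*z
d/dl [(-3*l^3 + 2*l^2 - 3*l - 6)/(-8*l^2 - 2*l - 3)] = (24*l^4 + 12*l^3 - l^2 - 108*l - 3)/(64*l^4 + 32*l^3 + 52*l^2 + 12*l + 9)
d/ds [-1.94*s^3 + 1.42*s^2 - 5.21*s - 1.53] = -5.82*s^2 + 2.84*s - 5.21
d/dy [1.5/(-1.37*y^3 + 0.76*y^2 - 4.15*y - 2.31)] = (6.165*y^2 - 2.28*y + 6.225)/(1.37*y^3 - 0.76*y^2 + 4.15*y + 2.31)^2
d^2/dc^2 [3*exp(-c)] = 3*exp(-c)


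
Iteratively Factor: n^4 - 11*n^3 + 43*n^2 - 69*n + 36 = (n - 3)*(n^3 - 8*n^2 + 19*n - 12) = (n - 3)*(n - 1)*(n^2 - 7*n + 12) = (n - 4)*(n - 3)*(n - 1)*(n - 3)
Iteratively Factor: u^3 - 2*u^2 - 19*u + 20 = (u - 5)*(u^2 + 3*u - 4) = (u - 5)*(u - 1)*(u + 4)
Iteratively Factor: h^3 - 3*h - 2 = (h - 2)*(h^2 + 2*h + 1) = (h - 2)*(h + 1)*(h + 1)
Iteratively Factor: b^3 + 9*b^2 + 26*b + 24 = (b + 3)*(b^2 + 6*b + 8) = (b + 3)*(b + 4)*(b + 2)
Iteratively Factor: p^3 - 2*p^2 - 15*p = (p + 3)*(p^2 - 5*p) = (p - 5)*(p + 3)*(p)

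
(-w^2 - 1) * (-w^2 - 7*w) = w^4 + 7*w^3 + w^2 + 7*w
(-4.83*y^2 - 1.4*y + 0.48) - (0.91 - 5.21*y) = -4.83*y^2 + 3.81*y - 0.43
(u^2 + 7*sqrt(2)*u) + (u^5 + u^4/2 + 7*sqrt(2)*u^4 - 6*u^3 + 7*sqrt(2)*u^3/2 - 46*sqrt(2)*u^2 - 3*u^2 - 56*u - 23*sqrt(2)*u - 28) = u^5 + u^4/2 + 7*sqrt(2)*u^4 - 6*u^3 + 7*sqrt(2)*u^3/2 - 46*sqrt(2)*u^2 - 2*u^2 - 56*u - 16*sqrt(2)*u - 28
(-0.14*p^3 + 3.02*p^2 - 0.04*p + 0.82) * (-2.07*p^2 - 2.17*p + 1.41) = 0.2898*p^5 - 5.9476*p^4 - 6.668*p^3 + 2.6476*p^2 - 1.8358*p + 1.1562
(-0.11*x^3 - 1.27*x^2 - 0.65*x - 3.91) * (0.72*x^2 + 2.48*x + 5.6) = -0.0792*x^5 - 1.1872*x^4 - 4.2336*x^3 - 11.5392*x^2 - 13.3368*x - 21.896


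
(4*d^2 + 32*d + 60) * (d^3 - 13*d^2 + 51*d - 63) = 4*d^5 - 20*d^4 - 152*d^3 + 600*d^2 + 1044*d - 3780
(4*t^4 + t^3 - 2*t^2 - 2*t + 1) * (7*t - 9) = 28*t^5 - 29*t^4 - 23*t^3 + 4*t^2 + 25*t - 9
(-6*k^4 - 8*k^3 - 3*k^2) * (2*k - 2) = -12*k^5 - 4*k^4 + 10*k^3 + 6*k^2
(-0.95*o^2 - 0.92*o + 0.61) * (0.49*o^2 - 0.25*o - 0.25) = -0.4655*o^4 - 0.2133*o^3 + 0.7664*o^2 + 0.0775*o - 0.1525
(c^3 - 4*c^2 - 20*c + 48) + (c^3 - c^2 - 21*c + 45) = 2*c^3 - 5*c^2 - 41*c + 93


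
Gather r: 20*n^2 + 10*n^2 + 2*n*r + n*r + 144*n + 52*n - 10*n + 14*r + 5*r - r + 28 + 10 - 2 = 30*n^2 + 186*n + r*(3*n + 18) + 36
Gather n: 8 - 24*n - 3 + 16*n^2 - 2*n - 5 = 16*n^2 - 26*n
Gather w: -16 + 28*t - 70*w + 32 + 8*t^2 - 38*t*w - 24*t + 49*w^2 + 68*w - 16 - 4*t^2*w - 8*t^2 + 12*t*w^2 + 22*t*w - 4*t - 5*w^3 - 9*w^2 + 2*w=-5*w^3 + w^2*(12*t + 40) + w*(-4*t^2 - 16*t)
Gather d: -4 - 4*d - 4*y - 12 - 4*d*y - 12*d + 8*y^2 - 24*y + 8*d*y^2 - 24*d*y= d*(8*y^2 - 28*y - 16) + 8*y^2 - 28*y - 16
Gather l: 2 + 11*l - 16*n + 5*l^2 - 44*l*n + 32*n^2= 5*l^2 + l*(11 - 44*n) + 32*n^2 - 16*n + 2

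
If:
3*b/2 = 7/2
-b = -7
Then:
No Solution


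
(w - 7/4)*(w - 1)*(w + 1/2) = w^3 - 9*w^2/4 + 3*w/8 + 7/8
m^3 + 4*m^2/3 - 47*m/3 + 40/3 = (m - 8/3)*(m - 1)*(m + 5)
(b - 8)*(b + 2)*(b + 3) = b^3 - 3*b^2 - 34*b - 48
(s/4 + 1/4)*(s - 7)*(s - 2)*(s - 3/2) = s^4/4 - 19*s^3/8 + 17*s^2/4 + 13*s/8 - 21/4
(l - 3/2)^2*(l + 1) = l^3 - 2*l^2 - 3*l/4 + 9/4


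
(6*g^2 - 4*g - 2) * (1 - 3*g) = -18*g^3 + 18*g^2 + 2*g - 2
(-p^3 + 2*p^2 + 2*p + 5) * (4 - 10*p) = 10*p^4 - 24*p^3 - 12*p^2 - 42*p + 20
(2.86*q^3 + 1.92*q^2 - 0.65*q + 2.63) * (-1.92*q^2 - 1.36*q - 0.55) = -5.4912*q^5 - 7.576*q^4 - 2.9362*q^3 - 5.2216*q^2 - 3.2193*q - 1.4465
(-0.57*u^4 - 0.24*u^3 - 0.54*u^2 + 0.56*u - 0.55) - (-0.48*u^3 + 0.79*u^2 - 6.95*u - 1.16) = -0.57*u^4 + 0.24*u^3 - 1.33*u^2 + 7.51*u + 0.61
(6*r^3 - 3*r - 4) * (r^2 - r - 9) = 6*r^5 - 6*r^4 - 57*r^3 - r^2 + 31*r + 36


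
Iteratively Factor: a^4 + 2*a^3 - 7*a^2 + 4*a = (a)*(a^3 + 2*a^2 - 7*a + 4) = a*(a - 1)*(a^2 + 3*a - 4) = a*(a - 1)^2*(a + 4)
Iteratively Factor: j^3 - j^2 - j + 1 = (j - 1)*(j^2 - 1) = (j - 1)^2*(j + 1)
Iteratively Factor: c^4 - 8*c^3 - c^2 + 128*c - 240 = (c - 3)*(c^3 - 5*c^2 - 16*c + 80) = (c - 4)*(c - 3)*(c^2 - c - 20) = (c - 4)*(c - 3)*(c + 4)*(c - 5)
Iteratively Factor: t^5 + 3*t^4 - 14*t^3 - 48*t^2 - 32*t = (t + 4)*(t^4 - t^3 - 10*t^2 - 8*t) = (t + 2)*(t + 4)*(t^3 - 3*t^2 - 4*t) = (t - 4)*(t + 2)*(t + 4)*(t^2 + t) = (t - 4)*(t + 1)*(t + 2)*(t + 4)*(t)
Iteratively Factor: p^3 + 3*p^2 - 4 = (p + 2)*(p^2 + p - 2) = (p + 2)^2*(p - 1)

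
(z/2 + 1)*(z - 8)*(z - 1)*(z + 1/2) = z^4/2 - 13*z^3/4 - 27*z^2/4 + 11*z/2 + 4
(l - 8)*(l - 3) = l^2 - 11*l + 24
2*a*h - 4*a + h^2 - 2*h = (2*a + h)*(h - 2)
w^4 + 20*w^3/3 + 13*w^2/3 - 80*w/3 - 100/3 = (w - 2)*(w + 5/3)*(w + 2)*(w + 5)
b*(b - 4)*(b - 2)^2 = b^4 - 8*b^3 + 20*b^2 - 16*b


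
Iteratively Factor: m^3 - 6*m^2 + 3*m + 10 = (m - 2)*(m^2 - 4*m - 5) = (m - 2)*(m + 1)*(m - 5)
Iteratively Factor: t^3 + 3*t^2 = (t)*(t^2 + 3*t) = t^2*(t + 3)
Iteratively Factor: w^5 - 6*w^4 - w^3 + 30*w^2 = (w - 5)*(w^4 - w^3 - 6*w^2) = w*(w - 5)*(w^3 - w^2 - 6*w) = w*(w - 5)*(w + 2)*(w^2 - 3*w) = w^2*(w - 5)*(w + 2)*(w - 3)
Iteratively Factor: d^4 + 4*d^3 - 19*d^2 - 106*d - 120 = (d + 2)*(d^3 + 2*d^2 - 23*d - 60) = (d + 2)*(d + 4)*(d^2 - 2*d - 15) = (d + 2)*(d + 3)*(d + 4)*(d - 5)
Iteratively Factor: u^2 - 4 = (u - 2)*(u + 2)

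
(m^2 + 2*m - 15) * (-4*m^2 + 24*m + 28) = -4*m^4 + 16*m^3 + 136*m^2 - 304*m - 420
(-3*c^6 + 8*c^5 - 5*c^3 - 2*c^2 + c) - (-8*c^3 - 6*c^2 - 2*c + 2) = -3*c^6 + 8*c^5 + 3*c^3 + 4*c^2 + 3*c - 2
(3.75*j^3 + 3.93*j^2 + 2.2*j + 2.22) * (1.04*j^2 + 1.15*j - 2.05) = 3.9*j^5 + 8.3997*j^4 - 0.879999999999999*j^3 - 3.2177*j^2 - 1.957*j - 4.551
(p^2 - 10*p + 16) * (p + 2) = p^3 - 8*p^2 - 4*p + 32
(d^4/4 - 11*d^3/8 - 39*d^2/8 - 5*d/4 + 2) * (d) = d^5/4 - 11*d^4/8 - 39*d^3/8 - 5*d^2/4 + 2*d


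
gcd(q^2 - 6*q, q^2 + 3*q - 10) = 1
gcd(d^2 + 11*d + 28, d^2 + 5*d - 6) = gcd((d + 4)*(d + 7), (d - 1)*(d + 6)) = 1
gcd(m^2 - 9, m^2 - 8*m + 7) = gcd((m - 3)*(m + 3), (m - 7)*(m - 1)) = 1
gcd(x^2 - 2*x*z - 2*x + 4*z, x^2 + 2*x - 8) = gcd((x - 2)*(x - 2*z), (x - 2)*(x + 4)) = x - 2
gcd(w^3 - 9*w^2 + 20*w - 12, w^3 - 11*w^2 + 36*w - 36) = w^2 - 8*w + 12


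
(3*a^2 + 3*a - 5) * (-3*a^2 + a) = -9*a^4 - 6*a^3 + 18*a^2 - 5*a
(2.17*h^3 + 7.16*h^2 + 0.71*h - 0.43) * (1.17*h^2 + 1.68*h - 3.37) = 2.5389*h^5 + 12.0228*h^4 + 5.5466*h^3 - 23.4395*h^2 - 3.1151*h + 1.4491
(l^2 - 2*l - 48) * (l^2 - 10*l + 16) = l^4 - 12*l^3 - 12*l^2 + 448*l - 768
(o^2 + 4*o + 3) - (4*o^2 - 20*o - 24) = -3*o^2 + 24*o + 27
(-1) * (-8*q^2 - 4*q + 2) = 8*q^2 + 4*q - 2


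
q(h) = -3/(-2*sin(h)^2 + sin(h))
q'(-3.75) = 473.17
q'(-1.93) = -0.69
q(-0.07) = 37.63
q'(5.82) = 10.45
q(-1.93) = 1.12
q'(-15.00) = -3.67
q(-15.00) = 2.01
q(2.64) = -162.67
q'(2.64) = 7141.02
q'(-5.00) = -3.12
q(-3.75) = 36.67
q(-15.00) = 2.01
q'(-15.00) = -3.67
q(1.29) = 3.39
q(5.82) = 3.55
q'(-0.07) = 602.53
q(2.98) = -27.49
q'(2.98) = -88.64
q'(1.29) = -3.01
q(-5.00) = 3.41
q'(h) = -3*(4*sin(h)*cos(h) - cos(h))/(-2*sin(h)^2 + sin(h))^2 = 3*(-4/tan(h) + cos(h)/sin(h)^2)/(2*sin(h) - 1)^2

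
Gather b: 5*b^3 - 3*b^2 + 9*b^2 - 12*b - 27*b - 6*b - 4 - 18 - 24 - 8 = 5*b^3 + 6*b^2 - 45*b - 54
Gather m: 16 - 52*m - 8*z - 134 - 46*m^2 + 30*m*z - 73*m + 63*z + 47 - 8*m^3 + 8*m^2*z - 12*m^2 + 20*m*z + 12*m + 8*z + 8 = -8*m^3 + m^2*(8*z - 58) + m*(50*z - 113) + 63*z - 63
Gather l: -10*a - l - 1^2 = -10*a - l - 1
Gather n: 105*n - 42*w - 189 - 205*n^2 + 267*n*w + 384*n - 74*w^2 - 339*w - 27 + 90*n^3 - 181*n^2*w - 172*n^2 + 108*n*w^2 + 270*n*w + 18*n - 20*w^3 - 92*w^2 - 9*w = 90*n^3 + n^2*(-181*w - 377) + n*(108*w^2 + 537*w + 507) - 20*w^3 - 166*w^2 - 390*w - 216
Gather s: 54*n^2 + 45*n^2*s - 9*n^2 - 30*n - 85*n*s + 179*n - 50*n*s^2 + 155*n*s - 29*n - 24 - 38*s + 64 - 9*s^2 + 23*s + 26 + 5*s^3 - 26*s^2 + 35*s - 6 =45*n^2 + 120*n + 5*s^3 + s^2*(-50*n - 35) + s*(45*n^2 + 70*n + 20) + 60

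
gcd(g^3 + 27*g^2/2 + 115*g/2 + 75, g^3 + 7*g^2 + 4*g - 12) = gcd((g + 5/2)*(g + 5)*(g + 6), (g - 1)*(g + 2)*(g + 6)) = g + 6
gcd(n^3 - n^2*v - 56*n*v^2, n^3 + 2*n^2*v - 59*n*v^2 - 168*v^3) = -n^2 + n*v + 56*v^2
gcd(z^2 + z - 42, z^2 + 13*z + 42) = z + 7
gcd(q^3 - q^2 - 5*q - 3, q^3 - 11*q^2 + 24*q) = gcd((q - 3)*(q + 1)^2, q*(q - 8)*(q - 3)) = q - 3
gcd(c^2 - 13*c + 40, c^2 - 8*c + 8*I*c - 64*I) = c - 8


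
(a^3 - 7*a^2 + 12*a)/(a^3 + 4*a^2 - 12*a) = (a^2 - 7*a + 12)/(a^2 + 4*a - 12)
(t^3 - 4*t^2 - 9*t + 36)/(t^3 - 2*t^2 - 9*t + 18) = (t - 4)/(t - 2)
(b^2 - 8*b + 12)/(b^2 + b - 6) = (b - 6)/(b + 3)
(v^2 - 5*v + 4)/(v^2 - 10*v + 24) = (v - 1)/(v - 6)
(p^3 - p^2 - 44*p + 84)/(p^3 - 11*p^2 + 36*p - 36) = (p + 7)/(p - 3)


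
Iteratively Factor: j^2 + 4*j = (j)*(j + 4)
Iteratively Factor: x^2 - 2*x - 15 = (x - 5)*(x + 3)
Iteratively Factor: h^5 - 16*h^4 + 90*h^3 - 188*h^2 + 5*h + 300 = (h - 3)*(h^4 - 13*h^3 + 51*h^2 - 35*h - 100) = (h - 3)*(h + 1)*(h^3 - 14*h^2 + 65*h - 100) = (h - 5)*(h - 3)*(h + 1)*(h^2 - 9*h + 20) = (h - 5)^2*(h - 3)*(h + 1)*(h - 4)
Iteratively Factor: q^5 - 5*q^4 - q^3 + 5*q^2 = (q)*(q^4 - 5*q^3 - q^2 + 5*q) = q^2*(q^3 - 5*q^2 - q + 5) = q^2*(q - 5)*(q^2 - 1) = q^2*(q - 5)*(q - 1)*(q + 1)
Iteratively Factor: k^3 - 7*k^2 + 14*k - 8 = (k - 4)*(k^2 - 3*k + 2) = (k - 4)*(k - 2)*(k - 1)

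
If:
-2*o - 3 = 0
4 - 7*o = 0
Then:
No Solution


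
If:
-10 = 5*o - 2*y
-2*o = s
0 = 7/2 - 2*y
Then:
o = -13/10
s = 13/5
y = 7/4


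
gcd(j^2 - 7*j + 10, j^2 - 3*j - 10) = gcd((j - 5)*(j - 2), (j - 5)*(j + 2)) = j - 5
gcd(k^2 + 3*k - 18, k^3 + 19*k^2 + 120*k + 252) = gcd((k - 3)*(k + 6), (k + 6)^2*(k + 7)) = k + 6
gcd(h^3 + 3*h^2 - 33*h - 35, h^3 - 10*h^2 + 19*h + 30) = h^2 - 4*h - 5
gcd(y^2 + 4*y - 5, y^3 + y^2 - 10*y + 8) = y - 1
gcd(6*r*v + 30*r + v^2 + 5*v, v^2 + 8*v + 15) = v + 5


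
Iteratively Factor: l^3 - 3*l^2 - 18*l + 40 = (l - 5)*(l^2 + 2*l - 8) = (l - 5)*(l - 2)*(l + 4)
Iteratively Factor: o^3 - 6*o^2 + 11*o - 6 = (o - 2)*(o^2 - 4*o + 3) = (o - 2)*(o - 1)*(o - 3)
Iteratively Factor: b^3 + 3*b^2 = (b)*(b^2 + 3*b) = b*(b + 3)*(b)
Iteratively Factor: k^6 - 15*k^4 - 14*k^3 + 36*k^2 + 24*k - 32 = (k + 2)*(k^5 - 2*k^4 - 11*k^3 + 8*k^2 + 20*k - 16) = (k - 4)*(k + 2)*(k^4 + 2*k^3 - 3*k^2 - 4*k + 4) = (k - 4)*(k - 1)*(k + 2)*(k^3 + 3*k^2 - 4) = (k - 4)*(k - 1)^2*(k + 2)*(k^2 + 4*k + 4) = (k - 4)*(k - 1)^2*(k + 2)^2*(k + 2)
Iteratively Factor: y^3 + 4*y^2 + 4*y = (y + 2)*(y^2 + 2*y) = y*(y + 2)*(y + 2)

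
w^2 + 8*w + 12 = (w + 2)*(w + 6)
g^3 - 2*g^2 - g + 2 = (g - 2)*(g - 1)*(g + 1)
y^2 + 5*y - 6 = (y - 1)*(y + 6)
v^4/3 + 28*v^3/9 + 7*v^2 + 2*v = v*(v/3 + 1)*(v + 1/3)*(v + 6)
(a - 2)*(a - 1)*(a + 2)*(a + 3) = a^4 + 2*a^3 - 7*a^2 - 8*a + 12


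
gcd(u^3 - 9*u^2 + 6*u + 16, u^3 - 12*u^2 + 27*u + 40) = u^2 - 7*u - 8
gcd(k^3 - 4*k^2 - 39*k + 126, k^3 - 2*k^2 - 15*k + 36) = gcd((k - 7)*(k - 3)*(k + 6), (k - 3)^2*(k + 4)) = k - 3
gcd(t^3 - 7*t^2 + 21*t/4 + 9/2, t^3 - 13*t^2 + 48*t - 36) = t - 6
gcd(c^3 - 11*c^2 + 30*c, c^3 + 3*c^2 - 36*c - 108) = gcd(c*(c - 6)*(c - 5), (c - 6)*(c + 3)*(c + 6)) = c - 6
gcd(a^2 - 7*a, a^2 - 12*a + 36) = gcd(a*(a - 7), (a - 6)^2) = 1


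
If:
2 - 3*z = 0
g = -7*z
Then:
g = -14/3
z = 2/3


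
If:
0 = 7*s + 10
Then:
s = -10/7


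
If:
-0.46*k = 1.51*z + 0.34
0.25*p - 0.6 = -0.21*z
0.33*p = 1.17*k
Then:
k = 0.79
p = 2.79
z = -0.46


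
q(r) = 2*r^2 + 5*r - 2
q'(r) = 4*r + 5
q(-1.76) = -4.60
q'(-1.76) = -2.04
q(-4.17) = 11.93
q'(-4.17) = -11.68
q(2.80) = 27.68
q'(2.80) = 16.20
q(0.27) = -0.50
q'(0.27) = 6.08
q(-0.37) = -3.58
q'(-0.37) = 3.52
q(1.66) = 11.81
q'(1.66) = 11.64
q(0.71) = 2.56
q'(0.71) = 7.84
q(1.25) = 7.38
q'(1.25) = 10.00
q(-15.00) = 373.00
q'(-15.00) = -55.00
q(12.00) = 346.00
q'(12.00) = 53.00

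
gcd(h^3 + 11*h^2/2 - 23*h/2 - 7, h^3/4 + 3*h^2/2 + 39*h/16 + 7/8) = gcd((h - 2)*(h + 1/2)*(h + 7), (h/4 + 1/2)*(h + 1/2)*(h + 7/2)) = h + 1/2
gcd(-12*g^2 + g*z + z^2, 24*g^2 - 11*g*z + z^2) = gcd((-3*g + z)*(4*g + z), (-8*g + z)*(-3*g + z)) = -3*g + z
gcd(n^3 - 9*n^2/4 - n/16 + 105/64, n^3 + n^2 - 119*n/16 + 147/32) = n - 7/4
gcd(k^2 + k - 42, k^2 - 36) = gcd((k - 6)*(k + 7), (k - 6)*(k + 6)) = k - 6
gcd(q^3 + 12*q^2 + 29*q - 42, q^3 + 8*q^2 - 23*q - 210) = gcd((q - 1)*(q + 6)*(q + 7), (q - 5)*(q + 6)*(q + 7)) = q^2 + 13*q + 42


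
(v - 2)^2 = v^2 - 4*v + 4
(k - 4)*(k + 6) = k^2 + 2*k - 24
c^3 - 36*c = c*(c - 6)*(c + 6)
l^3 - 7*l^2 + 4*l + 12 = (l - 6)*(l - 2)*(l + 1)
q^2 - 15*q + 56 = (q - 8)*(q - 7)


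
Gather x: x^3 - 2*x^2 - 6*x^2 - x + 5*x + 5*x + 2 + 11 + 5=x^3 - 8*x^2 + 9*x + 18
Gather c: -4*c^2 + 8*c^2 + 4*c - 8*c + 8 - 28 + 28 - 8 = 4*c^2 - 4*c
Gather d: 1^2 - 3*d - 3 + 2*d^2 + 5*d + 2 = 2*d^2 + 2*d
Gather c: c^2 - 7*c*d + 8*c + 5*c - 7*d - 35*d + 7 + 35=c^2 + c*(13 - 7*d) - 42*d + 42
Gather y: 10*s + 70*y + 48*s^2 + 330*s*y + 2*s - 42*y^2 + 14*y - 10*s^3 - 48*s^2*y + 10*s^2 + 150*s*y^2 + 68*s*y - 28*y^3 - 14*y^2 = -10*s^3 + 58*s^2 + 12*s - 28*y^3 + y^2*(150*s - 56) + y*(-48*s^2 + 398*s + 84)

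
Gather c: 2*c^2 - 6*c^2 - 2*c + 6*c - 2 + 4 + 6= -4*c^2 + 4*c + 8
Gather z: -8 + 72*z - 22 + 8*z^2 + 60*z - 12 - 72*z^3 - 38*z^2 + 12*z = -72*z^3 - 30*z^2 + 144*z - 42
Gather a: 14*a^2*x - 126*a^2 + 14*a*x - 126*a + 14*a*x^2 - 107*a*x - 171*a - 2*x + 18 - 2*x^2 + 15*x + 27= a^2*(14*x - 126) + a*(14*x^2 - 93*x - 297) - 2*x^2 + 13*x + 45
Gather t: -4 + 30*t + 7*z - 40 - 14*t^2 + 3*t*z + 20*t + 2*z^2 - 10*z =-14*t^2 + t*(3*z + 50) + 2*z^2 - 3*z - 44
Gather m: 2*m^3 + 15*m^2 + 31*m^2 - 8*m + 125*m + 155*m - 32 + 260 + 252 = 2*m^3 + 46*m^2 + 272*m + 480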